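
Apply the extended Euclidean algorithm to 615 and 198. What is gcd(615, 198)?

Repeated division:
615 = 3×198 + 21
198 = 9×21 + 9
21 = 2×9 + 3
9 = 3×3 + 0
gcd(615, 198) = 3.
Express as a combination:
3 = 21 − 2·9
3 = −2·198 + 19·21
3 = 19·615 − 59·198
So 3 = (19)·615 + (-59)·198.

3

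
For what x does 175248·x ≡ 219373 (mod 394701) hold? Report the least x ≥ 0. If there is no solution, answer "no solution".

no solution

gcd(175248, 394701):
394701 = 2×175248 + 44205
175248 = 3×44205 + 42633
44205 = 1×42633 + 1572
42633 = 27×1572 + 189
1572 = 8×189 + 60
189 = 3×60 + 9
60 = 6×9 + 6
9 = 1×6 + 3
6 = 2×3 + 0
gcd = 3, but 3 ∤ 219373, so the congruence has no solution.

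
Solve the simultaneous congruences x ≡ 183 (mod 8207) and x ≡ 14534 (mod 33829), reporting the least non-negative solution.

Write x = 183 + 8207·k. Then 8207·k ≡ 14534 − 183 ≡ 14351 (mod 33829).
Need 8207⁻¹ mod 33829. Extended Euclid on (33829, 8207):
33829 = 4×8207 + 1001
8207 = 8×1001 + 199
1001 = 5×199 + 6
199 = 33×6 + 1
6 = 6×1 + 0
Back-substitute:
1 = 199 − 33·6
1 = −33·1001 + 166·199
1 = 166·8207 − 1361·1001
1 = −1361·33829 + 5610·8207
8207⁻¹ ≡ 5610 (mod 33829), so k ≡ 5610·14351 ≡ 29919 (mod 33829).
x = 183 + 8207·29919 = 245545416.

245545416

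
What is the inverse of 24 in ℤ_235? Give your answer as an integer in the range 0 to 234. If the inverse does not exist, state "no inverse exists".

Run Euclid on (235, 24):
235 = 9·24 + 19
24 = 1·19 + 5
19 = 3·5 + 4
5 = 1·4 + 1
4 = 4·1 + 0
gcd = 1, so the inverse exists. Back-substitute:
1 = 5 − 4
1 = −19 + 4·5
1 = 4·24 − 5·19
1 = −5·235 + 49·24
So 24·49 ≡ 1 (mod 235).

49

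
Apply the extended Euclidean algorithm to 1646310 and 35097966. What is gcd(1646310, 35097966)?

Repeated division:
35097966 = 21×1646310 + 525456
1646310 = 3×525456 + 69942
525456 = 7×69942 + 35862
69942 = 1×35862 + 34080
35862 = 1×34080 + 1782
34080 = 19×1782 + 222
1782 = 8×222 + 6
222 = 37×6 + 0
gcd(1646310, 35097966) = 6.
Express as a combination:
6 = 1782 − 8·222
6 = −8·34080 + 153·1782
6 = 153·35862 − 161·34080
6 = −161·69942 + 314·35862
6 = 314·525456 − 2359·69942
6 = −2359·1646310 + 7391·525456
6 = 7391·35097966 − 157570·1646310
So 6 = (7391)·35097966 + (-157570)·1646310.

6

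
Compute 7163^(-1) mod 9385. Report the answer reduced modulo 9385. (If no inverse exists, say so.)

Extended Euclidean algorithm:
9385 = 1*7163 + 2222
7163 = 3*2222 + 497
2222 = 4*497 + 234
497 = 2*234 + 29
234 = 8*29 + 2
29 = 14*2 + 1
2 = 2*1 + 0
The gcd is 1. Working backward:
1 = 29 − 14·2
1 = −14·234 + 113·29
1 = 113·497 − 240·234
1 = −240·2222 + 1073·497
1 = 1073·7163 − 3459·2222
1 = −3459·9385 + 4532·7163
So 7163·4532 ≡ 1 (mod 9385).

4532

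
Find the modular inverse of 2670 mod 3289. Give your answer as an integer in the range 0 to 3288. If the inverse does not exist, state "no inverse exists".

2933

gcd(3289, 2670) by repeated division:
3289 = 1·2670 + 619
2670 = 4·619 + 194
619 = 3·194 + 37
194 = 5·37 + 9
37 = 4·9 + 1
9 = 9·1 + 0
The gcd is 1. Working backward:
1 = 37 − 4·9
1 = −4·194 + 21·37
1 = 21·619 − 67·194
1 = −67·2670 + 289·619
1 = 289·3289 − 356·2670
Thus 2670·(-356) ≡ 1 (mod 3289); reducing, -356 mod 3289 = 2933.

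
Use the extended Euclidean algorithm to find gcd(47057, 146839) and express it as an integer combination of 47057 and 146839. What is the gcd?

1

Apply Euclid's algorithm to 146839 and 47057:
146839 = 3×47057 + 5668
47057 = 8×5668 + 1713
5668 = 3×1713 + 529
1713 = 3×529 + 126
529 = 4×126 + 25
126 = 5×25 + 1
25 = 25×1 + 0
gcd(47057, 146839) = 1.
Working backward:
1 = 126 − 5·25
1 = −5·529 + 21·126
1 = 21·1713 − 68·529
1 = −68·5668 + 225·1713
1 = 225·47057 − 1868·5668
1 = −1868·146839 + 5829·47057
So 1 = (-1868)·146839 + (5829)·47057.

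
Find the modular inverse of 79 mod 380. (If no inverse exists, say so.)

279

Run Euclid on (380, 79):
380 = 4·79 + 64
79 = 1·64 + 15
64 = 4·15 + 4
15 = 3·4 + 3
4 = 1·3 + 1
3 = 3·1 + 0
gcd = 1, so the inverse exists. Back-substitute:
1 = 4 − 3
1 = −15 + 4·4
1 = 4·64 − 17·15
1 = −17·79 + 21·64
1 = 21·380 − 101·79
Hence 79⁻¹ ≡ -101 ≡ 279 (mod 380).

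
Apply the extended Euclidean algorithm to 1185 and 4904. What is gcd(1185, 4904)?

Euclidean algorithm:
4904 = 4*1185 + 164
1185 = 7*164 + 37
164 = 4*37 + 16
37 = 2*16 + 5
16 = 3*5 + 1
5 = 5*1 + 0
gcd(1185, 4904) = 1.
Back-substituting:
1 = 16 − 3·5
1 = −3·37 + 7·16
1 = 7·164 − 31·37
1 = −31·1185 + 224·164
1 = 224·4904 − 927·1185
So 1 = (224)·4904 + (-927)·1185.

1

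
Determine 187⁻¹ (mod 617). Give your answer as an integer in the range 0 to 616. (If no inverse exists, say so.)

Run Euclid on (617, 187):
617 = 3×187 + 56
187 = 3×56 + 19
56 = 2×19 + 18
19 = 1×18 + 1
18 = 18×1 + 0
The gcd is 1. Working backward:
1 = 19 − 18
1 = −56 + 3·19
1 = 3·187 − 10·56
1 = −10·617 + 33·187
So 187·33 ≡ 1 (mod 617).

33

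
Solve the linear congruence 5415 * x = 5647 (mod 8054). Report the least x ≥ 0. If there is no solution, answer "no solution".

1417

First find gcd(5415, 8054):
8054 = 1×5415 + 2639
5415 = 2×2639 + 137
2639 = 19×137 + 36
137 = 3×36 + 29
36 = 1×29 + 7
29 = 4×7 + 1
7 = 7×1 + 0
gcd = 1, so a unique solution mod 8054 exists.
Back-substitute for the Bézout coefficients:
1 = 29 − 4·7
1 = −4·36 + 5·29
1 = 5·137 − 19·36
1 = −19·2639 + 366·137
1 = 366·5415 − 751·2639
1 = −751·8054 + 1117·5415
So 5415·(1117) ≡ 1 (mod 8054), giving 5415⁻¹ ≡ 1117.
x ≡ 5415⁻¹·5647 ≡ 1117·5647 ≡ 1417 (mod 8054).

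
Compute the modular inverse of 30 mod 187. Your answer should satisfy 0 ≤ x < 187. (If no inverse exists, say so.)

Apply the Euclidean algorithm to 187 and 30:
187 = 6*30 + 7
30 = 4*7 + 2
7 = 3*2 + 1
2 = 2*1 + 0
Since gcd(30, 187) = 1, back-substitute to write 1 as a combination:
1 = 7 − 3·2
1 = −3·30 + 13·7
1 = 13·187 − 81·30
Thus 30·(-81) ≡ 1 (mod 187); reducing, -81 mod 187 = 106.

106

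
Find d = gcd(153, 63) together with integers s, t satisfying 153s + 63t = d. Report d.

9

Apply Euclid's algorithm to 153 and 63:
153 = 2·63 + 27
63 = 2·27 + 9
27 = 3·9 + 0
gcd(153, 63) = 9.
Express as a combination:
9 = 63 − 2·27
9 = −2·153 + 5·63
So 9 = (-2)·153 + (5)·63.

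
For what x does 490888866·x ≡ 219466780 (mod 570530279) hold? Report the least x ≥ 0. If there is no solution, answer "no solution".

190542461

First find gcd(490888866, 570530279):
570530279 = 1·490888866 + 79641413
490888866 = 6·79641413 + 13040388
79641413 = 6·13040388 + 1399085
13040388 = 9·1399085 + 448623
1399085 = 3·448623 + 53216
448623 = 8·53216 + 22895
53216 = 2·22895 + 7426
22895 = 3·7426 + 617
7426 = 12·617 + 22
617 = 28·22 + 1
22 = 22·1 + 0
gcd = 1, so a unique solution mod 570530279 exists.
Back-substitute for the Bézout coefficients:
1 = 617 − 28·22
1 = −28·7426 + 337·617
1 = 337·22895 − 1039·7426
1 = −1039·53216 + 2415·22895
1 = 2415·448623 − 20359·53216
1 = −20359·1399085 + 63492·448623
1 = 63492·13040388 − 591787·1399085
1 = −591787·79641413 + 3614214·13040388
1 = 3614214·490888866 − 22277071·79641413
1 = −22277071·570530279 + 25891285·490888866
So 490888866·(25891285) ≡ 1 (mod 570530279), giving 490888866⁻¹ ≡ 25891285.
x ≡ 490888866⁻¹·219466780 ≡ 25891285·219466780 ≡ 190542461 (mod 570530279).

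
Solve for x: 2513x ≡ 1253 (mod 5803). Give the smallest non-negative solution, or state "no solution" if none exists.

First find gcd(2513, 5803):
5803 = 2·2513 + 777
2513 = 3·777 + 182
777 = 4·182 + 49
182 = 3·49 + 35
49 = 1·35 + 14
35 = 2·14 + 7
14 = 2·7 + 0
gcd = 7 and 7 | 1253, so solutions exist. Divide through by 7: 359x ≡ 179 (mod 829).
Now find 359⁻¹ mod 829:
829 = 2*359 + 111
359 = 3*111 + 26
111 = 4*26 + 7
26 = 3*7 + 5
7 = 1*5 + 2
5 = 2*2 + 1
2 = 2*1 + 0
Back-substitute:
1 = 5 − 2·2
1 = −2·7 + 3·5
1 = 3·26 − 11·7
1 = −11·111 + 47·26
1 = 47·359 − 152·111
1 = −152·829 + 351·359
So 359⁻¹ ≡ 351 (mod 829).
Then x ≡ 351·179 ≡ 654 (mod 829); the smallest non-negative solution is x = 654.

654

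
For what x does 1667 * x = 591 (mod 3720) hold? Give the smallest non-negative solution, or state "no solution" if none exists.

2493

First find gcd(1667, 3720):
3720 = 2×1667 + 386
1667 = 4×386 + 123
386 = 3×123 + 17
123 = 7×17 + 4
17 = 4×4 + 1
4 = 4×1 + 0
gcd = 1, so a unique solution mod 3720 exists.
Back-substitute for the Bézout coefficients:
1 = 17 − 4·4
1 = −4·123 + 29·17
1 = 29·386 − 91·123
1 = −91·1667 + 393·386
1 = 393·3720 − 877·1667
So 1667·(-877) ≡ 1 (mod 3720), giving 1667⁻¹ ≡ 2843.
x ≡ 1667⁻¹·591 ≡ 2843·591 ≡ 2493 (mod 3720).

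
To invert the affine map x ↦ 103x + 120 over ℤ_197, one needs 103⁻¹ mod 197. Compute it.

44

Run Euclid on (197, 103):
197 = 1*103 + 94
103 = 1*94 + 9
94 = 10*9 + 4
9 = 2*4 + 1
4 = 4*1 + 0
Since gcd(103, 197) = 1, back-substitute to write 1 as a combination:
1 = 9 − 2·4
1 = −2·94 + 21·9
1 = 21·103 − 23·94
1 = −23·197 + 44·103
So 103·44 ≡ 1 (mod 197).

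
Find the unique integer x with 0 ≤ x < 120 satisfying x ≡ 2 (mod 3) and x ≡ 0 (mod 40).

Write x = 2 + 3·k. Then 3·k ≡ 0 − 2 ≡ 38 (mod 40).
Need 3⁻¹ mod 40. Extended Euclid on (40, 3):
40 = 13×3 + 1
3 = 3×1 + 0
Back-substitute:
1 = 40 − 13·3
3⁻¹ ≡ 27 (mod 40), so k ≡ 27·38 ≡ 26 (mod 40).
x = 2 + 3·26 = 80.

80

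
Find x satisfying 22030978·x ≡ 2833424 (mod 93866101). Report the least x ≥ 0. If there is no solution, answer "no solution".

First find gcd(22030978, 93866101):
93866101 = 4×22030978 + 5742189
22030978 = 3×5742189 + 4804411
5742189 = 1×4804411 + 937778
4804411 = 5×937778 + 115521
937778 = 8×115521 + 13610
115521 = 8×13610 + 6641
13610 = 2×6641 + 328
6641 = 20×328 + 81
328 = 4×81 + 4
81 = 20×4 + 1
4 = 4×1 + 0
gcd = 1, so a unique solution mod 93866101 exists.
Back-substitute for the Bézout coefficients:
1 = 81 − 20·4
1 = −20·328 + 81·81
1 = 81·6641 − 1640·328
1 = −1640·13610 + 3361·6641
1 = 3361·115521 − 28528·13610
1 = −28528·937778 + 231585·115521
1 = 231585·4804411 − 1186453·937778
1 = −1186453·5742189 + 1418038·4804411
1 = 1418038·22030978 − 5440567·5742189
1 = −5440567·93866101 + 23180306·22030978
So 22030978·(23180306) ≡ 1 (mod 93866101), giving 22030978⁻¹ ≡ 23180306.
x ≡ 22030978⁻¹·2833424 ≡ 23180306·2833424 ≡ 22620428 (mod 93866101).

22620428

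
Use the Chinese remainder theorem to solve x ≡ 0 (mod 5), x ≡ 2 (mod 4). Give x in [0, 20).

10

Write x = 0 + 5·k. Then 5·k ≡ 2 − 0 ≡ 2 (mod 4).
Need 5⁻¹ mod 4. Extended Euclid on (4, 1):
4 = 4*1 + 0
5⁻¹ ≡ 1 (mod 4), so k ≡ 1·2 ≡ 2 (mod 4).
x = 0 + 5·2 = 10.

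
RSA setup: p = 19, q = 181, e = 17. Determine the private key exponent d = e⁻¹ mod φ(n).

953

φ(n) = (p−1)(q−1) = 18·180 = 3240.
Need d with 17·d ≡ 1 (mod 3240). Apply the extended Euclidean algorithm:
3240 = 190·17 + 10
17 = 1·10 + 7
10 = 1·7 + 3
7 = 2·3 + 1
3 = 3·1 + 0
Back-substitute:
1 = 7 − 2·3
1 = −2·10 + 3·7
1 = 3·17 − 5·10
1 = −5·3240 + 953·17
So 17·953 ≡ 1 (mod 3240), hence d = 953.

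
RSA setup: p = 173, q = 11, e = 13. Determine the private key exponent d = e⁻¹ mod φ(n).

397

φ(n) = (p−1)(q−1) = 172·10 = 1720.
Need d with 13·d ≡ 1 (mod 1720). Apply the extended Euclidean algorithm:
1720 = 132*13 + 4
13 = 3*4 + 1
4 = 4*1 + 0
Back-substitute:
1 = 13 − 3·4
1 = −3·1720 + 397·13
So 13·397 ≡ 1 (mod 1720), hence d = 397.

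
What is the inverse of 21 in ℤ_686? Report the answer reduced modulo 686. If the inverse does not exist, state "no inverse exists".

no inverse exists

Compute gcd(21, 686):
686 = 32*21 + 14
21 = 1*14 + 7
14 = 2*7 + 0
Since gcd = 7 > 1, 21 is not a unit mod 686.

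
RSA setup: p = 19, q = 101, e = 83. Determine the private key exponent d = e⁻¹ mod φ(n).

347

φ(n) = (p−1)(q−1) = 18·100 = 1800.
Need d with 83·d ≡ 1 (mod 1800). Apply the extended Euclidean algorithm:
1800 = 21·83 + 57
83 = 1·57 + 26
57 = 2·26 + 5
26 = 5·5 + 1
5 = 5·1 + 0
Back-substitute:
1 = 26 − 5·5
1 = −5·57 + 11·26
1 = 11·83 − 16·57
1 = −16·1800 + 347·83
So 83·347 ≡ 1 (mod 1800), hence d = 347.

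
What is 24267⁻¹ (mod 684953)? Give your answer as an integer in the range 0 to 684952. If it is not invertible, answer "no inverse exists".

325781

Apply the Euclidean algorithm to 684953 and 24267:
684953 = 28*24267 + 5477
24267 = 4*5477 + 2359
5477 = 2*2359 + 759
2359 = 3*759 + 82
759 = 9*82 + 21
82 = 3*21 + 19
21 = 1*19 + 2
19 = 9*2 + 1
2 = 2*1 + 0
Since gcd(24267, 684953) = 1, back-substitute to write 1 as a combination:
1 = 19 − 9·2
1 = −9·21 + 10·19
1 = 10·82 − 39·21
1 = −39·759 + 361·82
1 = 361·2359 − 1122·759
1 = −1122·5477 + 2605·2359
1 = 2605·24267 − 11542·5477
1 = −11542·684953 + 325781·24267
So 24267·325781 ≡ 1 (mod 684953).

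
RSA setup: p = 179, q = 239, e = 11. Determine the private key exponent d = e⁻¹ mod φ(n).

φ(n) = (p−1)(q−1) = 178·238 = 42364.
Need d with 11·d ≡ 1 (mod 42364). Apply the extended Euclidean algorithm:
42364 = 3851×11 + 3
11 = 3×3 + 2
3 = 1×2 + 1
2 = 2×1 + 0
Back-substitute:
1 = 3 − 2
1 = −11 + 4·3
1 = 4·42364 − 15405·11
So 11·(-15405) ≡ 1 (mod 42364), hence d ≡ -15405 ≡ 26959 (mod 42364).

26959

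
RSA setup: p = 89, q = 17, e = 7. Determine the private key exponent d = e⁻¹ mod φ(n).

φ(n) = (p−1)(q−1) = 88·16 = 1408.
Need d with 7·d ≡ 1 (mod 1408). Apply the extended Euclidean algorithm:
1408 = 201×7 + 1
7 = 7×1 + 0
Back-substitute:
1 = 1408 − 201·7
So 7·(-201) ≡ 1 (mod 1408), hence d ≡ -201 ≡ 1207 (mod 1408).

1207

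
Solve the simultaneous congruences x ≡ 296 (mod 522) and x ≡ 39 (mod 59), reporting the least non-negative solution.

11780

Write x = 296 + 522·k. Then 522·k ≡ 39 − 296 ≡ 38 (mod 59).
Need 522⁻¹ mod 59. Extended Euclid on (59, 50):
59 = 1*50 + 9
50 = 5*9 + 5
9 = 1*5 + 4
5 = 1*4 + 1
4 = 4*1 + 0
Back-substitute:
1 = 5 − 4
1 = −9 + 2·5
1 = 2·50 − 11·9
1 = −11·59 + 13·50
522⁻¹ ≡ 13 (mod 59), so k ≡ 13·38 ≡ 22 (mod 59).
x = 296 + 522·22 = 11780.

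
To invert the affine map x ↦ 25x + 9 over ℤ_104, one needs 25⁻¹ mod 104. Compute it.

25

Apply the Euclidean algorithm to 104 and 25:
104 = 4·25 + 4
25 = 6·4 + 1
4 = 4·1 + 0
The gcd is 1. Working backward:
1 = 25 − 6·4
1 = −6·104 + 25·25
So 25·25 ≡ 1 (mod 104).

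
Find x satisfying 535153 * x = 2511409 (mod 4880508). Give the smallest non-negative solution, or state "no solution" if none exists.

742633

First find gcd(535153, 4880508):
4880508 = 9*535153 + 64131
535153 = 8*64131 + 22105
64131 = 2*22105 + 19921
22105 = 1*19921 + 2184
19921 = 9*2184 + 265
2184 = 8*265 + 64
265 = 4*64 + 9
64 = 7*9 + 1
9 = 9*1 + 0
gcd = 1, so a unique solution mod 4880508 exists.
Back-substitute for the Bézout coefficients:
1 = 64 − 7·9
1 = −7·265 + 29·64
1 = 29·2184 − 239·265
1 = −239·19921 + 2180·2184
1 = 2180·22105 − 2419·19921
1 = −2419·64131 + 7018·22105
1 = 7018·535153 − 58563·64131
1 = −58563·4880508 + 534085·535153
So 535153·(534085) ≡ 1 (mod 4880508), giving 535153⁻¹ ≡ 534085.
x ≡ 535153⁻¹·2511409 ≡ 534085·2511409 ≡ 742633 (mod 4880508).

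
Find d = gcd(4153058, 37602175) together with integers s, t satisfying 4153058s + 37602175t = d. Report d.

13

Repeated division:
37602175 = 9*4153058 + 224653
4153058 = 18*224653 + 109304
224653 = 2*109304 + 6045
109304 = 18*6045 + 494
6045 = 12*494 + 117
494 = 4*117 + 26
117 = 4*26 + 13
26 = 2*13 + 0
gcd(4153058, 37602175) = 13.
Working backward:
13 = 117 − 4·26
13 = −4·494 + 17·117
13 = 17·6045 − 208·494
13 = −208·109304 + 3761·6045
13 = 3761·224653 − 7730·109304
13 = −7730·4153058 + 142901·224653
13 = 142901·37602175 − 1293839·4153058
So 13 = (142901)·37602175 + (-1293839)·4153058.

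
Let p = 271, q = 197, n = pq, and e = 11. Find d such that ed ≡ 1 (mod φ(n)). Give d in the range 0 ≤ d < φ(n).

4811

φ(n) = (p−1)(q−1) = 270·196 = 52920.
Need d with 11·d ≡ 1 (mod 52920). Apply the extended Euclidean algorithm:
52920 = 4810*11 + 10
11 = 1*10 + 1
10 = 10*1 + 0
Back-substitute:
1 = 11 − 10
1 = −52920 + 4811·11
So 11·4811 ≡ 1 (mod 52920), hence d = 4811.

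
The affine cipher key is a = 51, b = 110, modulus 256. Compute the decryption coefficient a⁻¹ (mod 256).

251

Apply the Euclidean algorithm to 256 and 51:
256 = 5·51 + 1
51 = 51·1 + 0
The gcd is 1. Working backward:
1 = 256 − 5·51
Thus 51·(-5) ≡ 1 (mod 256); reducing, -5 mod 256 = 251.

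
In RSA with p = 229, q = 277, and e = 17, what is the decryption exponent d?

φ(n) = (p−1)(q−1) = 228·276 = 62928.
Need d with 17·d ≡ 1 (mod 62928). Apply the extended Euclidean algorithm:
62928 = 3701·17 + 11
17 = 1·11 + 6
11 = 1·6 + 5
6 = 1·5 + 1
5 = 5·1 + 0
Back-substitute:
1 = 6 − 5
1 = −11 + 2·6
1 = 2·17 − 3·11
1 = −3·62928 + 11105·17
So 17·11105 ≡ 1 (mod 62928), hence d = 11105.

11105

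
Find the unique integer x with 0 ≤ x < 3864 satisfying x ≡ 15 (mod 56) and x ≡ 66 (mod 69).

Write x = 15 + 56·k. Then 56·k ≡ 66 − 15 ≡ 51 (mod 69).
Need 56⁻¹ mod 69. Extended Euclid on (69, 56):
69 = 1×56 + 13
56 = 4×13 + 4
13 = 3×4 + 1
4 = 4×1 + 0
Back-substitute:
1 = 13 − 3·4
1 = −3·56 + 13·13
1 = 13·69 − 16·56
56⁻¹ ≡ 53 (mod 69), so k ≡ 53·51 ≡ 12 (mod 69).
x = 15 + 56·12 = 687.

687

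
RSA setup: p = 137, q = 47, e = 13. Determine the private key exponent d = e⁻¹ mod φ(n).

φ(n) = (p−1)(q−1) = 136·46 = 6256.
Need d with 13·d ≡ 1 (mod 6256). Apply the extended Euclidean algorithm:
6256 = 481×13 + 3
13 = 4×3 + 1
3 = 3×1 + 0
Back-substitute:
1 = 13 − 4·3
1 = −4·6256 + 1925·13
So 13·1925 ≡ 1 (mod 6256), hence d = 1925.

1925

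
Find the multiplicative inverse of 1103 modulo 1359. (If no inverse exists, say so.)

929

Apply the Euclidean algorithm to 1359 and 1103:
1359 = 1×1103 + 256
1103 = 4×256 + 79
256 = 3×79 + 19
79 = 4×19 + 3
19 = 6×3 + 1
3 = 3×1 + 0
The gcd is 1. Working backward:
1 = 19 − 6·3
1 = −6·79 + 25·19
1 = 25·256 − 81·79
1 = −81·1103 + 349·256
1 = 349·1359 − 430·1103
Thus 1103·(-430) ≡ 1 (mod 1359); reducing, -430 mod 1359 = 929.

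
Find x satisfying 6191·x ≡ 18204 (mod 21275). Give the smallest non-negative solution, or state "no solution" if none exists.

19869

First find gcd(6191, 21275):
21275 = 3·6191 + 2702
6191 = 2·2702 + 787
2702 = 3·787 + 341
787 = 2·341 + 105
341 = 3·105 + 26
105 = 4·26 + 1
26 = 26·1 + 0
gcd = 1, so a unique solution mod 21275 exists.
Back-substitute for the Bézout coefficients:
1 = 105 − 4·26
1 = −4·341 + 13·105
1 = 13·787 − 30·341
1 = −30·2702 + 103·787
1 = 103·6191 − 236·2702
1 = −236·21275 + 811·6191
So 6191·(811) ≡ 1 (mod 21275), giving 6191⁻¹ ≡ 811.
x ≡ 6191⁻¹·18204 ≡ 811·18204 ≡ 19869 (mod 21275).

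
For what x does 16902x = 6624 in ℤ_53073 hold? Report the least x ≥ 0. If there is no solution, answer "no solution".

First find gcd(16902, 53073):
53073 = 3×16902 + 2367
16902 = 7×2367 + 333
2367 = 7×333 + 36
333 = 9×36 + 9
36 = 4×9 + 0
gcd = 9 and 9 | 6624, so solutions exist. Divide through by 9: 1878x ≡ 736 (mod 5897).
Now find 1878⁻¹ mod 5897:
5897 = 3*1878 + 263
1878 = 7*263 + 37
263 = 7*37 + 4
37 = 9*4 + 1
4 = 4*1 + 0
Back-substitute:
1 = 37 − 9·4
1 = −9·263 + 64·37
1 = 64·1878 − 457·263
1 = −457·5897 + 1435·1878
So 1878⁻¹ ≡ 1435 (mod 5897).
Then x ≡ 1435·736 ≡ 597 (mod 5897); the smallest non-negative solution is x = 597.

597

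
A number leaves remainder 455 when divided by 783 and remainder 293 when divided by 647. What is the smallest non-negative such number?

Write x = 455 + 783·k. Then 783·k ≡ 293 − 455 ≡ 485 (mod 647).
Need 783⁻¹ mod 647. Extended Euclid on (647, 136):
647 = 4·136 + 103
136 = 1·103 + 33
103 = 3·33 + 4
33 = 8·4 + 1
4 = 4·1 + 0
Back-substitute:
1 = 33 − 8·4
1 = −8·103 + 25·33
1 = 25·136 − 33·103
1 = −33·647 + 157·136
783⁻¹ ≡ 157 (mod 647), so k ≡ 157·485 ≡ 446 (mod 647).
x = 455 + 783·446 = 349673.

349673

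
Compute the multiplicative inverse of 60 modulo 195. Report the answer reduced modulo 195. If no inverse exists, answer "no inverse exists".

no inverse exists

Compute gcd(60, 195):
195 = 3*60 + 15
60 = 4*15 + 0
gcd(60, 195) = 15 ≠ 1, so 60 has no multiplicative inverse modulo 195.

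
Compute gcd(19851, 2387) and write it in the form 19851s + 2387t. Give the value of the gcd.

Apply Euclid's algorithm to 19851 and 2387:
19851 = 8×2387 + 755
2387 = 3×755 + 122
755 = 6×122 + 23
122 = 5×23 + 7
23 = 3×7 + 2
7 = 3×2 + 1
2 = 2×1 + 0
gcd(19851, 2387) = 1.
Back-substituting:
1 = 7 − 3·2
1 = −3·23 + 10·7
1 = 10·122 − 53·23
1 = −53·755 + 328·122
1 = 328·2387 − 1037·755
1 = −1037·19851 + 8624·2387
So 1 = (-1037)·19851 + (8624)·2387.

1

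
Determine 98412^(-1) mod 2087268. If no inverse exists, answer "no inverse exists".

Euclidean algorithm on 2087268, 98412:
2087268 = 21*98412 + 20616
98412 = 4*20616 + 15948
20616 = 1*15948 + 4668
15948 = 3*4668 + 1944
4668 = 2*1944 + 780
1944 = 2*780 + 384
780 = 2*384 + 12
384 = 32*12 + 0
The gcd is 12, not 1, hence no inverse exists.

no inverse exists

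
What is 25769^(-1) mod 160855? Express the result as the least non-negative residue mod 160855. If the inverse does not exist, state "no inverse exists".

Run Euclid on (160855, 25769):
160855 = 6*25769 + 6241
25769 = 4*6241 + 805
6241 = 7*805 + 606
805 = 1*606 + 199
606 = 3*199 + 9
199 = 22*9 + 1
9 = 9*1 + 0
The gcd is 1. Working backward:
1 = 199 − 22·9
1 = −22·606 + 67·199
1 = 67·805 − 89·606
1 = −89·6241 + 690·805
1 = 690·25769 − 2849·6241
1 = −2849·160855 + 17784·25769
So 25769·17784 ≡ 1 (mod 160855).

17784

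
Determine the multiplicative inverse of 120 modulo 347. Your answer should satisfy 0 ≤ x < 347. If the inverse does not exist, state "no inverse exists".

Apply the Euclidean algorithm to 347 and 120:
347 = 2×120 + 107
120 = 1×107 + 13
107 = 8×13 + 3
13 = 4×3 + 1
3 = 3×1 + 0
gcd = 1, so the inverse exists. Back-substitute:
1 = 13 − 4·3
1 = −4·107 + 33·13
1 = 33·120 − 37·107
1 = −37·347 + 107·120
So 120·107 ≡ 1 (mod 347).

107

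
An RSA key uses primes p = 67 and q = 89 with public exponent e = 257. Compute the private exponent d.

φ(n) = (p−1)(q−1) = 66·88 = 5808.
Need d with 257·d ≡ 1 (mod 5808). Apply the extended Euclidean algorithm:
5808 = 22*257 + 154
257 = 1*154 + 103
154 = 1*103 + 51
103 = 2*51 + 1
51 = 51*1 + 0
Back-substitute:
1 = 103 − 2·51
1 = −2·154 + 3·103
1 = 3·257 − 5·154
1 = −5·5808 + 113·257
So 257·113 ≡ 1 (mod 5808), hence d = 113.

113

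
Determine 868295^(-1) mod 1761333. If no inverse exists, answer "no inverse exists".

256124

gcd(1761333, 868295) by repeated division:
1761333 = 2*868295 + 24743
868295 = 35*24743 + 2290
24743 = 10*2290 + 1843
2290 = 1*1843 + 447
1843 = 4*447 + 55
447 = 8*55 + 7
55 = 7*7 + 6
7 = 1*6 + 1
6 = 6*1 + 0
The gcd is 1. Working backward:
1 = 7 − 6
1 = −55 + 8·7
1 = 8·447 − 65·55
1 = −65·1843 + 268·447
1 = 268·2290 − 333·1843
1 = −333·24743 + 3598·2290
1 = 3598·868295 − 126263·24743
1 = −126263·1761333 + 256124·868295
So 868295·256124 ≡ 1 (mod 1761333).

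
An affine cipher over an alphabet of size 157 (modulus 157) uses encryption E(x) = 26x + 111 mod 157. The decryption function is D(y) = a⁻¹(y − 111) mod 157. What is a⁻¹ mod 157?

151

Apply the Euclidean algorithm to 157 and 26:
157 = 6*26 + 1
26 = 26*1 + 0
The gcd is 1. Working backward:
1 = 157 − 6·26
So 26·(-6) ≡ 1 (mod 157), and -6 ≡ 151 (mod 157).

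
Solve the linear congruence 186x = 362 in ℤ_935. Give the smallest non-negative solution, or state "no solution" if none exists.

12

First find gcd(186, 935):
935 = 5·186 + 5
186 = 37·5 + 1
5 = 5·1 + 0
gcd = 1, so a unique solution mod 935 exists.
Back-substitute for the Bézout coefficients:
1 = 186 − 37·5
1 = −37·935 + 186·186
So 186·(186) ≡ 1 (mod 935), giving 186⁻¹ ≡ 186.
x ≡ 186⁻¹·362 ≡ 186·362 ≡ 12 (mod 935).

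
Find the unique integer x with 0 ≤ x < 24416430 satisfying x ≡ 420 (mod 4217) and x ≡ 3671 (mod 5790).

3344501

Write x = 420 + 4217·k. Then 4217·k ≡ 3671 − 420 ≡ 3251 (mod 5790).
Need 4217⁻¹ mod 5790. Extended Euclid on (5790, 4217):
5790 = 1*4217 + 1573
4217 = 2*1573 + 1071
1573 = 1*1071 + 502
1071 = 2*502 + 67
502 = 7*67 + 33
67 = 2*33 + 1
33 = 33*1 + 0
Back-substitute:
1 = 67 − 2·33
1 = −2·502 + 15·67
1 = 15·1071 − 32·502
1 = −32·1573 + 47·1071
1 = 47·4217 − 126·1573
1 = −126·5790 + 173·4217
4217⁻¹ ≡ 173 (mod 5790), so k ≡ 173·3251 ≡ 793 (mod 5790).
x = 420 + 4217·793 = 3344501.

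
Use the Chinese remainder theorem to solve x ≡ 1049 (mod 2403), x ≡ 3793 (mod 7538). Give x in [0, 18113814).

Write x = 1049 + 2403·k. Then 2403·k ≡ 3793 − 1049 ≡ 2744 (mod 7538).
Need 2403⁻¹ mod 7538. Extended Euclid on (7538, 2403):
7538 = 3×2403 + 329
2403 = 7×329 + 100
329 = 3×100 + 29
100 = 3×29 + 13
29 = 2×13 + 3
13 = 4×3 + 1
3 = 3×1 + 0
Back-substitute:
1 = 13 − 4·3
1 = −4·29 + 9·13
1 = 9·100 − 31·29
1 = −31·329 + 102·100
1 = 102·2403 − 745·329
1 = −745·7538 + 2337·2403
2403⁻¹ ≡ 2337 (mod 7538), so k ≡ 2337·2744 ≡ 5428 (mod 7538).
x = 1049 + 2403·5428 = 13044533.

13044533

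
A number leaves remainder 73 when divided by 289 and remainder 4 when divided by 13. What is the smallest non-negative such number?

940

Write x = 73 + 289·k. Then 289·k ≡ 4 − 73 ≡ 9 (mod 13).
Need 289⁻¹ mod 13. Extended Euclid on (13, 3):
13 = 4×3 + 1
3 = 3×1 + 0
Back-substitute:
1 = 13 − 4·3
289⁻¹ ≡ 9 (mod 13), so k ≡ 9·9 ≡ 3 (mod 13).
x = 73 + 289·3 = 940.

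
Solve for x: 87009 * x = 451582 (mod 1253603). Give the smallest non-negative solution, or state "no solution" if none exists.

no solution

gcd(87009, 1253603):
1253603 = 14×87009 + 35477
87009 = 2×35477 + 16055
35477 = 2×16055 + 3367
16055 = 4×3367 + 2587
3367 = 1×2587 + 780
2587 = 3×780 + 247
780 = 3×247 + 39
247 = 6×39 + 13
39 = 3×13 + 0
gcd = 13, but 13 ∤ 451582, so the congruence has no solution.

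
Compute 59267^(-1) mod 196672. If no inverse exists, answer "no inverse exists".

46315

Extended Euclidean algorithm:
196672 = 3×59267 + 18871
59267 = 3×18871 + 2654
18871 = 7×2654 + 293
2654 = 9×293 + 17
293 = 17×17 + 4
17 = 4×4 + 1
4 = 4×1 + 0
Since gcd(59267, 196672) = 1, back-substitute to write 1 as a combination:
1 = 17 − 4·4
1 = −4·293 + 69·17
1 = 69·2654 − 625·293
1 = −625·18871 + 4444·2654
1 = 4444·59267 − 13957·18871
1 = −13957·196672 + 46315·59267
So 59267·46315 ≡ 1 (mod 196672).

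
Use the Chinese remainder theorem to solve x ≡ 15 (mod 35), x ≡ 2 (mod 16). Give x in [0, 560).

Write x = 15 + 35·k. Then 35·k ≡ 2 − 15 ≡ 3 (mod 16).
Need 35⁻¹ mod 16. Extended Euclid on (16, 3):
16 = 5·3 + 1
3 = 3·1 + 0
Back-substitute:
1 = 16 − 5·3
35⁻¹ ≡ 11 (mod 16), so k ≡ 11·3 ≡ 1 (mod 16).
x = 15 + 35·1 = 50.

50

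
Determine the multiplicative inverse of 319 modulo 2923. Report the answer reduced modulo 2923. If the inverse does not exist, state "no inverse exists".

843

Run Euclid on (2923, 319):
2923 = 9·319 + 52
319 = 6·52 + 7
52 = 7·7 + 3
7 = 2·3 + 1
3 = 3·1 + 0
The gcd is 1. Working backward:
1 = 7 − 2·3
1 = −2·52 + 15·7
1 = 15·319 − 92·52
1 = −92·2923 + 843·319
So 319·843 ≡ 1 (mod 2923).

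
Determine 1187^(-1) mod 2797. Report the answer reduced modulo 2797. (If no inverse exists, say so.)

gcd(2797, 1187) by repeated division:
2797 = 2×1187 + 423
1187 = 2×423 + 341
423 = 1×341 + 82
341 = 4×82 + 13
82 = 6×13 + 4
13 = 3×4 + 1
4 = 4×1 + 0
The gcd is 1. Working backward:
1 = 13 − 3·4
1 = −3·82 + 19·13
1 = 19·341 − 79·82
1 = −79·423 + 98·341
1 = 98·1187 − 275·423
1 = −275·2797 + 648·1187
So 1187·648 ≡ 1 (mod 2797).

648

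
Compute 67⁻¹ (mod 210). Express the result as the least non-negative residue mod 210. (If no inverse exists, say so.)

163

gcd(210, 67) by repeated division:
210 = 3*67 + 9
67 = 7*9 + 4
9 = 2*4 + 1
4 = 4*1 + 0
Since gcd(67, 210) = 1, back-substitute to write 1 as a combination:
1 = 9 − 2·4
1 = −2·67 + 15·9
1 = 15·210 − 47·67
Hence 67⁻¹ ≡ -47 ≡ 163 (mod 210).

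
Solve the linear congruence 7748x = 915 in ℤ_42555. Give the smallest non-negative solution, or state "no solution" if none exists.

First find gcd(7748, 42555):
42555 = 5*7748 + 3815
7748 = 2*3815 + 118
3815 = 32*118 + 39
118 = 3*39 + 1
39 = 39*1 + 0
gcd = 1, so a unique solution mod 42555 exists.
Back-substitute for the Bézout coefficients:
1 = 118 − 3·39
1 = −3·3815 + 97·118
1 = 97·7748 − 197·3815
1 = −197·42555 + 1082·7748
So 7748·(1082) ≡ 1 (mod 42555), giving 7748⁻¹ ≡ 1082.
x ≡ 7748⁻¹·915 ≡ 1082·915 ≡ 11265 (mod 42555).

11265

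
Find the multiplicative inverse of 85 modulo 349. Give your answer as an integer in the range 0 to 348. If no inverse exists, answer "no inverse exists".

Run Euclid on (349, 85):
349 = 4·85 + 9
85 = 9·9 + 4
9 = 2·4 + 1
4 = 4·1 + 0
The gcd is 1. Working backward:
1 = 9 − 2·4
1 = −2·85 + 19·9
1 = 19·349 − 78·85
So 85·(-78) ≡ 1 (mod 349), and -78 ≡ 271 (mod 349).

271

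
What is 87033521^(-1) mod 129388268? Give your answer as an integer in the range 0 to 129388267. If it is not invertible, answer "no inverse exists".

125632433

gcd(129388268, 87033521) by repeated division:
129388268 = 1*87033521 + 42354747
87033521 = 2*42354747 + 2324027
42354747 = 18*2324027 + 522261
2324027 = 4*522261 + 234983
522261 = 2*234983 + 52295
234983 = 4*52295 + 25803
52295 = 2*25803 + 689
25803 = 37*689 + 310
689 = 2*310 + 69
310 = 4*69 + 34
69 = 2*34 + 1
34 = 34*1 + 0
gcd = 1, so the inverse exists. Back-substitute:
1 = 69 − 2·34
1 = −2·310 + 9·69
1 = 9·689 − 20·310
1 = −20·25803 + 749·689
1 = 749·52295 − 1518·25803
1 = −1518·234983 + 6821·52295
1 = 6821·522261 − 15160·234983
1 = −15160·2324027 + 67461·522261
1 = 67461·42354747 − 1229458·2324027
1 = −1229458·87033521 + 2526377·42354747
1 = 2526377·129388268 − 3755835·87033521
Hence 87033521⁻¹ ≡ -3755835 ≡ 125632433 (mod 129388268).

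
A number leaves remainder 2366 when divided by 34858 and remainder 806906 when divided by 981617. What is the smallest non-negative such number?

27861060600

Write x = 2366 + 34858·k. Then 34858·k ≡ 806906 − 2366 ≡ 804540 (mod 981617).
Need 34858⁻¹ mod 981617. Extended Euclid on (981617, 34858):
981617 = 28×34858 + 5593
34858 = 6×5593 + 1300
5593 = 4×1300 + 393
1300 = 3×393 + 121
393 = 3×121 + 30
121 = 4×30 + 1
30 = 30×1 + 0
Back-substitute:
1 = 121 − 4·30
1 = −4·393 + 13·121
1 = 13·1300 − 43·393
1 = −43·5593 + 185·1300
1 = 185·34858 − 1153·5593
1 = −1153·981617 + 32469·34858
34858⁻¹ ≡ 32469 (mod 981617), so k ≡ 32469·804540 ≡ 799273 (mod 981617).
x = 2366 + 34858·799273 = 27861060600.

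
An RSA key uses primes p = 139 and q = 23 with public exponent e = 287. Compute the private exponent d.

1079

φ(n) = (p−1)(q−1) = 138·22 = 3036.
Need d with 287·d ≡ 1 (mod 3036). Apply the extended Euclidean algorithm:
3036 = 10*287 + 166
287 = 1*166 + 121
166 = 1*121 + 45
121 = 2*45 + 31
45 = 1*31 + 14
31 = 2*14 + 3
14 = 4*3 + 2
3 = 1*2 + 1
2 = 2*1 + 0
Back-substitute:
1 = 3 − 2
1 = −14 + 5·3
1 = 5·31 − 11·14
1 = −11·45 + 16·31
1 = 16·121 − 43·45
1 = −43·166 + 59·121
1 = 59·287 − 102·166
1 = −102·3036 + 1079·287
So 287·1079 ≡ 1 (mod 3036), hence d = 1079.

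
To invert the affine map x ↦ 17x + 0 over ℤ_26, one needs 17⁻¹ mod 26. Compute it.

23

Extended Euclidean algorithm:
26 = 1·17 + 9
17 = 1·9 + 8
9 = 1·8 + 1
8 = 8·1 + 0
Since gcd(17, 26) = 1, back-substitute to write 1 as a combination:
1 = 9 − 8
1 = −17 + 2·9
1 = 2·26 − 3·17
So 17·(-3) ≡ 1 (mod 26), and -3 ≡ 23 (mod 26).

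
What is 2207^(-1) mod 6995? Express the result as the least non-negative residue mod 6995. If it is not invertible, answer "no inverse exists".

5293

Extended Euclidean algorithm:
6995 = 3·2207 + 374
2207 = 5·374 + 337
374 = 1·337 + 37
337 = 9·37 + 4
37 = 9·4 + 1
4 = 4·1 + 0
The gcd is 1. Working backward:
1 = 37 − 9·4
1 = −9·337 + 82·37
1 = 82·374 − 91·337
1 = −91·2207 + 537·374
1 = 537·6995 − 1702·2207
Hence 2207⁻¹ ≡ -1702 ≡ 5293 (mod 6995).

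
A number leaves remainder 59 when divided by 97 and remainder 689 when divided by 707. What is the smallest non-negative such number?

Write x = 59 + 97·k. Then 97·k ≡ 689 − 59 ≡ 630 (mod 707).
Need 97⁻¹ mod 707. Extended Euclid on (707, 97):
707 = 7*97 + 28
97 = 3*28 + 13
28 = 2*13 + 2
13 = 6*2 + 1
2 = 2*1 + 0
Back-substitute:
1 = 13 − 6·2
1 = −6·28 + 13·13
1 = 13·97 − 45·28
1 = −45·707 + 328·97
97⁻¹ ≡ 328 (mod 707), so k ≡ 328·630 ≡ 196 (mod 707).
x = 59 + 97·196 = 19071.

19071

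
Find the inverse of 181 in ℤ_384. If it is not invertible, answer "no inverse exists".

gcd(384, 181) by repeated division:
384 = 2×181 + 22
181 = 8×22 + 5
22 = 4×5 + 2
5 = 2×2 + 1
2 = 2×1 + 0
The gcd is 1. Working backward:
1 = 5 − 2·2
1 = −2·22 + 9·5
1 = 9·181 − 74·22
1 = −74·384 + 157·181
So 181·157 ≡ 1 (mod 384).

157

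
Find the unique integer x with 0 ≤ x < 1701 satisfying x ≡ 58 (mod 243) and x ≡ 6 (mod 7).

Write x = 58 + 243·k. Then 243·k ≡ 6 − 58 ≡ 4 (mod 7).
Need 243⁻¹ mod 7. Extended Euclid on (7, 5):
7 = 1×5 + 2
5 = 2×2 + 1
2 = 2×1 + 0
Back-substitute:
1 = 5 − 2·2
1 = −2·7 + 3·5
243⁻¹ ≡ 3 (mod 7), so k ≡ 3·4 ≡ 5 (mod 7).
x = 58 + 243·5 = 1273.

1273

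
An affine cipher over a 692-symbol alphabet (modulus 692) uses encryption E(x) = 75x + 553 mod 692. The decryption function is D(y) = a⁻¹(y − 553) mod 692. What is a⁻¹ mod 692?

gcd(692, 75) by repeated division:
692 = 9*75 + 17
75 = 4*17 + 7
17 = 2*7 + 3
7 = 2*3 + 1
3 = 3*1 + 0
The gcd is 1. Working backward:
1 = 7 − 2·3
1 = −2·17 + 5·7
1 = 5·75 − 22·17
1 = −22·692 + 203·75
So 75·203 ≡ 1 (mod 692).

203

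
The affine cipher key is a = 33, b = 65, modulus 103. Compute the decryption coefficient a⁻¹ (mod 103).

Apply the Euclidean algorithm to 103 and 33:
103 = 3·33 + 4
33 = 8·4 + 1
4 = 4·1 + 0
Since gcd(33, 103) = 1, back-substitute to write 1 as a combination:
1 = 33 − 8·4
1 = −8·103 + 25·33
So 33·25 ≡ 1 (mod 103).

25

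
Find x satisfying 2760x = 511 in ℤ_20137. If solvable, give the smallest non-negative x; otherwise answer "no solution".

11506

First find gcd(2760, 20137):
20137 = 7*2760 + 817
2760 = 3*817 + 309
817 = 2*309 + 199
309 = 1*199 + 110
199 = 1*110 + 89
110 = 1*89 + 21
89 = 4*21 + 5
21 = 4*5 + 1
5 = 5*1 + 0
gcd = 1, so a unique solution mod 20137 exists.
Back-substitute for the Bézout coefficients:
1 = 21 − 4·5
1 = −4·89 + 17·21
1 = 17·110 − 21·89
1 = −21·199 + 38·110
1 = 38·309 − 59·199
1 = −59·817 + 156·309
1 = 156·2760 − 527·817
1 = −527·20137 + 3845·2760
So 2760·(3845) ≡ 1 (mod 20137), giving 2760⁻¹ ≡ 3845.
x ≡ 2760⁻¹·511 ≡ 3845·511 ≡ 11506 (mod 20137).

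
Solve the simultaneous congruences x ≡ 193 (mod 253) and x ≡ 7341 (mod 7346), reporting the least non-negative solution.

Write x = 193 + 253·k. Then 253·k ≡ 7341 − 193 ≡ 7148 (mod 7346).
Need 253⁻¹ mod 7346. Extended Euclid on (7346, 253):
7346 = 29·253 + 9
253 = 28·9 + 1
9 = 9·1 + 0
Back-substitute:
1 = 253 − 28·9
1 = −28·7346 + 813·253
253⁻¹ ≡ 813 (mod 7346), so k ≡ 813·7148 ≡ 638 (mod 7346).
x = 193 + 253·638 = 161607.

161607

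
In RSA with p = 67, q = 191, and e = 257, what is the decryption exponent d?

φ(n) = (p−1)(q−1) = 66·190 = 12540.
Need d with 257·d ≡ 1 (mod 12540). Apply the extended Euclidean algorithm:
12540 = 48·257 + 204
257 = 1·204 + 53
204 = 3·53 + 45
53 = 1·45 + 8
45 = 5·8 + 5
8 = 1·5 + 3
5 = 1·3 + 2
3 = 1·2 + 1
2 = 2·1 + 0
Back-substitute:
1 = 3 − 2
1 = −5 + 2·3
1 = 2·8 − 3·5
1 = −3·45 + 17·8
1 = 17·53 − 20·45
1 = −20·204 + 77·53
1 = 77·257 − 97·204
1 = −97·12540 + 4733·257
So 257·4733 ≡ 1 (mod 12540), hence d = 4733.

4733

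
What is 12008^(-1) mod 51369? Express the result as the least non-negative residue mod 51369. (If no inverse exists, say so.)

Extended Euclidean algorithm:
51369 = 4*12008 + 3337
12008 = 3*3337 + 1997
3337 = 1*1997 + 1340
1997 = 1*1340 + 657
1340 = 2*657 + 26
657 = 25*26 + 7
26 = 3*7 + 5
7 = 1*5 + 2
5 = 2*2 + 1
2 = 2*1 + 0
gcd = 1, so the inverse exists. Back-substitute:
1 = 5 − 2·2
1 = −2·7 + 3·5
1 = 3·26 − 11·7
1 = −11·657 + 278·26
1 = 278·1340 − 567·657
1 = −567·1997 + 845·1340
1 = 845·3337 − 1412·1997
1 = −1412·12008 + 5081·3337
1 = 5081·51369 − 21736·12008
So 12008·(-21736) ≡ 1 (mod 51369), and -21736 ≡ 29633 (mod 51369).

29633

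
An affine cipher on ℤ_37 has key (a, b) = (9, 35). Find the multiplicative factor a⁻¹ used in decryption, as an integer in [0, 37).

Apply the Euclidean algorithm to 37 and 9:
37 = 4·9 + 1
9 = 9·1 + 0
The gcd is 1. Working backward:
1 = 37 − 4·9
Hence 9⁻¹ ≡ -4 ≡ 33 (mod 37).

33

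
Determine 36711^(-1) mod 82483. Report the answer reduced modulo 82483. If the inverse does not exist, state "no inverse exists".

Run Euclid on (82483, 36711):
82483 = 2×36711 + 9061
36711 = 4×9061 + 467
9061 = 19×467 + 188
467 = 2×188 + 91
188 = 2×91 + 6
91 = 15×6 + 1
6 = 6×1 + 0
Since gcd(36711, 82483) = 1, back-substitute to write 1 as a combination:
1 = 91 − 15·6
1 = −15·188 + 31·91
1 = 31·467 − 77·188
1 = −77·9061 + 1494·467
1 = 1494·36711 − 6053·9061
1 = −6053·82483 + 13600·36711
So 36711·13600 ≡ 1 (mod 82483).

13600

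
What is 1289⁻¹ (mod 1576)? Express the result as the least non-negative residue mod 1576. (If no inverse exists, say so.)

Run Euclid on (1576, 1289):
1576 = 1×1289 + 287
1289 = 4×287 + 141
287 = 2×141 + 5
141 = 28×5 + 1
5 = 5×1 + 0
Since gcd(1289, 1576) = 1, back-substitute to write 1 as a combination:
1 = 141 − 28·5
1 = −28·287 + 57·141
1 = 57·1289 − 256·287
1 = −256·1576 + 313·1289
So 1289·313 ≡ 1 (mod 1576).

313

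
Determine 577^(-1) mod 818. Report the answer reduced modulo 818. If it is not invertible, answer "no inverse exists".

465

Extended Euclidean algorithm:
818 = 1·577 + 241
577 = 2·241 + 95
241 = 2·95 + 51
95 = 1·51 + 44
51 = 1·44 + 7
44 = 6·7 + 2
7 = 3·2 + 1
2 = 2·1 + 0
gcd = 1, so the inverse exists. Back-substitute:
1 = 7 − 3·2
1 = −3·44 + 19·7
1 = 19·51 − 22·44
1 = −22·95 + 41·51
1 = 41·241 − 104·95
1 = −104·577 + 249·241
1 = 249·818 − 353·577
Thus 577·(-353) ≡ 1 (mod 818); reducing, -353 mod 818 = 465.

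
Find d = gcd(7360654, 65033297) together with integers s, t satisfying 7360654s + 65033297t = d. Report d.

Euclidean algorithm:
65033297 = 8·7360654 + 6148065
7360654 = 1·6148065 + 1212589
6148065 = 5·1212589 + 85120
1212589 = 14·85120 + 20909
85120 = 4·20909 + 1484
20909 = 14·1484 + 133
1484 = 11·133 + 21
133 = 6·21 + 7
21 = 3·7 + 0
gcd(7360654, 65033297) = 7.
Express as a combination:
7 = 133 − 6·21
7 = −6·1484 + 67·133
7 = 67·20909 − 944·1484
7 = −944·85120 + 3843·20909
7 = 3843·1212589 − 54746·85120
7 = −54746·6148065 + 277573·1212589
7 = 277573·7360654 − 332319·6148065
7 = −332319·65033297 + 2936125·7360654
So 7 = (-332319)·65033297 + (2936125)·7360654.

7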